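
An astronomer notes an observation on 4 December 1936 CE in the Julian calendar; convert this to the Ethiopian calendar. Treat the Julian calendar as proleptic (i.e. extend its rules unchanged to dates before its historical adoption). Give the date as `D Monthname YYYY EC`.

8 Tahsas 1929 EC

Both dates share Julian Day Number 2428520; in the Ethiopian calendar that is 8 Tahsas 1929 EC.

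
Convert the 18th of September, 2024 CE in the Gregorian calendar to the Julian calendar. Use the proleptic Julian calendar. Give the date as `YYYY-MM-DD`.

2024-09-05

For dates in this range the Gregorian date is 13 days ahead of the Julian.
18 September 2024 Gregorian − 13 days → 5 September 2024 Julian.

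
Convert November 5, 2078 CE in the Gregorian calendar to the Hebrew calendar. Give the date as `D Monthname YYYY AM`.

29 Cheshvan 5839 AM

Both dates share Julian Day Number 2480343; in the Hebrew calendar that is 29 Cheshvan 5839 AM.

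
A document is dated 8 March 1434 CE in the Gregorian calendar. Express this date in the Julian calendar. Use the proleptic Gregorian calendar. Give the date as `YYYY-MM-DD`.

1434-02-27

For dates in this range the Gregorian date is 9 days ahead of the Julian.
8 March 1434 Gregorian − 9 days → 27 February 1434 Julian.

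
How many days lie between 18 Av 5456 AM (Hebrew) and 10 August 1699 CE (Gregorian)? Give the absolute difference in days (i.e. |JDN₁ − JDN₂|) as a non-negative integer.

1089

JDN of the first date = 2340740.
JDN of the second date = 2341829.
|2341829 − 2340740| = 1089.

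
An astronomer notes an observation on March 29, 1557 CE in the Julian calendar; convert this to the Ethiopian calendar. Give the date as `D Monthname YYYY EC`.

3 Miyazya 1549 EC

Julian Day Number of the source date = 2289840.
Converting JDN 2289840 to the Ethiopian calendar gives 3 Miyazya 1549 EC.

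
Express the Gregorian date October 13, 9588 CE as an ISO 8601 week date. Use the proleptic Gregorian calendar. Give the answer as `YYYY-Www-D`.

The weekday is Thursday (ISO weekday 4).
That Thursday belongs to ISO week 41 of ISO year 9588.

9588-W41-4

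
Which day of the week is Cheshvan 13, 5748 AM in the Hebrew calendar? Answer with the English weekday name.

Thursday

In the Gregorian calendar this is 5 November 1987 (JDN 2447105).
2447105 ≡ 3 (mod 7); counting from Monday = 0 gives Thursday.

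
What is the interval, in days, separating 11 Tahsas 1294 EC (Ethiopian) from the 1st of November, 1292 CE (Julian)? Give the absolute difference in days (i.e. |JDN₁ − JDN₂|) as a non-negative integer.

3323

JDN of the first date = 2196589.
JDN of the second date = 2193266.
|2193266 − 2196589| = 3323.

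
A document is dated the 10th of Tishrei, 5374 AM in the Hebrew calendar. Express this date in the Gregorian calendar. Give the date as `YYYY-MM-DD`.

Julian Day Number of the source date = 2310464.
Converting JDN 2310464 to the Gregorian calendar gives 25 September 1613 CE.

1613-09-25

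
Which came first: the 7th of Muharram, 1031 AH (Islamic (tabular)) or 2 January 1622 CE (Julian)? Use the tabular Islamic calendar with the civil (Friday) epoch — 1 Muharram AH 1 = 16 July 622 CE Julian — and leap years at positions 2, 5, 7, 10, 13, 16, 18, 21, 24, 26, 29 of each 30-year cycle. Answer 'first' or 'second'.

The two dates have Julian Day Numbers 2313444 and 2313495 respectively.
Since 2313444 < 2313495, the first date comes first.

first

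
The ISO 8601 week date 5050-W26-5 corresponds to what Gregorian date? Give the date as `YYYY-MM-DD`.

5050-06-28

ISO week 1 of 5050 is the week containing the first Thursday of 5050.
Week 26, day 5 (Friday) lands on 5050-06-28.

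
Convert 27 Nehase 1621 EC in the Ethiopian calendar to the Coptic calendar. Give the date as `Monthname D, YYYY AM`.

The source date corresponds to 30 August 1629 in the Gregorian calendar (JDN 2316282).
That day falls on 27 Mesori 1345 AM in the Coptic calendar.

Mesori 27, 1345 AM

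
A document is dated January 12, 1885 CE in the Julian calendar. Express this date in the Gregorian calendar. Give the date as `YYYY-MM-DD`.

The Julian–Gregorian offset here is 12 days (Julian trailing).
12 January 1885 Julian + 12 days → 24 January 1885 Gregorian.

1885-01-24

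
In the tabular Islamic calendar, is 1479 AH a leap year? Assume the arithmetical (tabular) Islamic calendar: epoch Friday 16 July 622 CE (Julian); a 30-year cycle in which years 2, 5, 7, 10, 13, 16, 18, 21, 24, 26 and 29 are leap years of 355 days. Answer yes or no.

Year 1479 AH is year 9 of its 30-year cycle; leap positions are 2, 5, 7, 10, 13, 16, 18, 21, 24, 26, 29, so it is a common year (354 days).

no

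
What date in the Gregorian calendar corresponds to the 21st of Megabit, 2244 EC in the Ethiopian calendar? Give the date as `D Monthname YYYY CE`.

Both dates share Julian Day Number 2543677; in the Gregorian calendar that is 1 April 2252 CE.

1 April 2252 CE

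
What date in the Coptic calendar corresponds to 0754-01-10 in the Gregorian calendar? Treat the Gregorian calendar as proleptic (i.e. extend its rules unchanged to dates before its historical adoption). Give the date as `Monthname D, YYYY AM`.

Tobi 11, 470 AM

Both dates share Julian Day Number 1996462; in the Coptic calendar that is 11 Tobi 470 AM.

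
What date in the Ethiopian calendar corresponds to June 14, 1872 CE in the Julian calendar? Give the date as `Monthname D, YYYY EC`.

Both dates share Julian Day Number 2404971; in the Ethiopian calendar that is 20 Sene 1864 EC.

Sene 20, 1864 EC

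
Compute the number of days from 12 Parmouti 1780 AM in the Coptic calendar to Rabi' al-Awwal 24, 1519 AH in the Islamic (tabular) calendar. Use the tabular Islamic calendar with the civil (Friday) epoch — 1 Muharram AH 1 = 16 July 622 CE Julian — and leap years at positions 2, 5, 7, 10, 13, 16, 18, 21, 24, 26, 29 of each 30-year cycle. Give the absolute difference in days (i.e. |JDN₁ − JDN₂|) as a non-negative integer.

First date → JDN 2475031; second date → JDN 2486451.
The interval is |2475031 − 2486451| = 11420 days.

11420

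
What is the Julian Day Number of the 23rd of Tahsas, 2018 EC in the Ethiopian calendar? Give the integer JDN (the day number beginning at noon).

2461042

Equivalently 1 January 2026 (Gregorian).
JDN 2451545 is 1 January 2000 CE (Gregorian); the target day is +9497 days from there, so JDN = 2461042.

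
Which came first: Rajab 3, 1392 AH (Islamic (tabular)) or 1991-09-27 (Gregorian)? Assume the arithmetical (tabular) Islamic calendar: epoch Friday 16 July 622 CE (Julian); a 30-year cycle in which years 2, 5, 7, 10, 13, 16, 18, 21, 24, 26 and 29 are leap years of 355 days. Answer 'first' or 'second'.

first

The two dates have Julian Day Numbers 2441543 and 2448527 respectively.
Since 2441543 < 2448527, the first date comes first.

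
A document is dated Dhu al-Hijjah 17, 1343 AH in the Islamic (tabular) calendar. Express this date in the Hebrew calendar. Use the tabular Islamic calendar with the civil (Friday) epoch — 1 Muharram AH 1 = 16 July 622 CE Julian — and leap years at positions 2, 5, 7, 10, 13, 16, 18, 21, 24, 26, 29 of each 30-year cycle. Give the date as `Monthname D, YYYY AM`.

Tammuz 17, 5685 AM

The source date corresponds to 9 July 1925 in the Gregorian calendar (JDN 2424341).
That day falls on 17 Tammuz 5685 AM in the Hebrew calendar.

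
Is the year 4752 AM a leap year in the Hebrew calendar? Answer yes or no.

no

Hebrew year 4752 is year 2 of its 19-year Metonic cycle; leap years are at positions 3, 6, 8, 11, 14, 17, 19, so it is a common year (12 months).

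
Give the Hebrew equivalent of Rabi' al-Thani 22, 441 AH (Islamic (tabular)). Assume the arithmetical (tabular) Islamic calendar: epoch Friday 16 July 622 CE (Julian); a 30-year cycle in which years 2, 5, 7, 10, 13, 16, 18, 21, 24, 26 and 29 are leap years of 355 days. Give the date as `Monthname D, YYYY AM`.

Julian Day Number of the source date = 2104471.
Converting JDN 2104471 to the Hebrew calendar gives 24 Tishrei 4810 AM.

Tishrei 24, 4810 AM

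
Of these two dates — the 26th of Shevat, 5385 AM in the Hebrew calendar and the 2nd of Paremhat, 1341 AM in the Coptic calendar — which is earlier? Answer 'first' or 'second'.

First date → JDN 2314613; second date → JDN 2314646.
JDN 2314613 < JDN 2314646, so the first date is earlier.

first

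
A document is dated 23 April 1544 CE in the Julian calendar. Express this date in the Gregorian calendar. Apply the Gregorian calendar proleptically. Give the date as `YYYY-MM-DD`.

1544-05-03

At this point the Julian calendar is 10 days behind the Gregorian.
23 April 1544 Julian + 10 days → 3 May 1544 Gregorian.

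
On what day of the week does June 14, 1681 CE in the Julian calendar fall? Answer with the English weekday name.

Tuesday

This is JDN 2335208 (24 June 1681 Gregorian).
Since JDN mod 7 = 1 (0 = Monday), the day is Tuesday.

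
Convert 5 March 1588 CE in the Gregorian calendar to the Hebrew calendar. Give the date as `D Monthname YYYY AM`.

6 Adar 5348 AM

Julian Day Number of the source date = 2301129.
Converting JDN 2301129 to the Hebrew calendar gives 6 Adar 5348 AM.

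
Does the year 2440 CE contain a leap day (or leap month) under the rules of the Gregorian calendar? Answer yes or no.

yes

2440 is divisible by 4 and not by 100, so it is a leap year.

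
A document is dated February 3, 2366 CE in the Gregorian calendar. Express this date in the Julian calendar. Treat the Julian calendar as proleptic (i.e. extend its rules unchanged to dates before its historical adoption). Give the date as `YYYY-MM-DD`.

The Julian–Gregorian offset here is 16 days (Julian trailing).
3 February 2366 Gregorian − 16 days → 18 January 2366 Julian.

2366-01-18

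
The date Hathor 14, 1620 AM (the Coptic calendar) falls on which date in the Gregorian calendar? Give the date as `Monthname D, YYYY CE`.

Both dates share Julian Day Number 2416443; in the Gregorian calendar that is 24 November 1903 CE.

November 24, 1903 CE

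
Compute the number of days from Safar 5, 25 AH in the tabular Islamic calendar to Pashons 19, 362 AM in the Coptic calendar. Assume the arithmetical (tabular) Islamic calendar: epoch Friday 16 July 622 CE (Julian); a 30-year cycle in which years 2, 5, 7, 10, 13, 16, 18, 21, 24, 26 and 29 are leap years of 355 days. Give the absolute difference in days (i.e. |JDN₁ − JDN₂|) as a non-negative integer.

JDN of the first date = 1956979.
JDN of the second date = 1957143.
|1957143 − 1956979| = 164.

164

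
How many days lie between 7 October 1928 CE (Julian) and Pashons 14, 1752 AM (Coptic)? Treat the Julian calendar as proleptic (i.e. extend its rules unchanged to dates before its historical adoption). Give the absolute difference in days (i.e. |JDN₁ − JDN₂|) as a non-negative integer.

JDN of the first date = 2425540.
JDN of the second date = 2464836.
|2464836 − 2425540| = 39296.

39296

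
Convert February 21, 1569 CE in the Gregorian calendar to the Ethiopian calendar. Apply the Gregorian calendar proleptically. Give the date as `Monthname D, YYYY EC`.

Yekatit 17, 1561 EC

Both dates share Julian Day Number 2294177; in the Ethiopian calendar that is 17 Yekatit 1561 EC.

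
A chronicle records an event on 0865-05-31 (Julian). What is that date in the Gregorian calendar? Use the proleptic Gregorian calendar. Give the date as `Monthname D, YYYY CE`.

June 4, 865 CE

The Julian–Gregorian offset here is 4 days (Julian trailing).
31 May 865 Julian + 4 days → 4 June 865 Gregorian.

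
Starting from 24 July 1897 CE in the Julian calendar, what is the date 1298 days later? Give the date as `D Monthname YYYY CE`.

11 February 1901 CE

The starting date is JDN 2414142; 2414142 + 1298 = 2415440.
JDN 2415440 corresponds to 11 February 1901 CE.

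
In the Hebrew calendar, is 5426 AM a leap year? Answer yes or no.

Hebrew year 5426 is year 11 of its 19-year Metonic cycle; leap years are at positions 3, 6, 8, 11, 14, 17, 19, so it is a leap year (13 months).

yes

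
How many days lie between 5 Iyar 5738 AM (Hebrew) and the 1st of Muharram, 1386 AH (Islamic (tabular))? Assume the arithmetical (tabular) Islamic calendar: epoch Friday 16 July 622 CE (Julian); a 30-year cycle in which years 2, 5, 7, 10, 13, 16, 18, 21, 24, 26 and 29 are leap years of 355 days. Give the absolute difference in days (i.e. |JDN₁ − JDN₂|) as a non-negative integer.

First date → JDN 2443641; second date → JDN 2439238.
The interval is |2443641 − 2439238| = 4403 days.

4403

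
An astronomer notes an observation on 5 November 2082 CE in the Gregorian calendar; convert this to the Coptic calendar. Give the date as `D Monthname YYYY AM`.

26 Paopi 1799 AM

Julian Day Number of the source date = 2481804.
Converting JDN 2481804 to the Coptic calendar gives 26 Paopi 1799 AM.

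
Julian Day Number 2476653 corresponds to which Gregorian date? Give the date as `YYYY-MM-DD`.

2068-09-28

Counting from JDN 2299161 = 15 Oct 1582 gives an offset of 177492 days.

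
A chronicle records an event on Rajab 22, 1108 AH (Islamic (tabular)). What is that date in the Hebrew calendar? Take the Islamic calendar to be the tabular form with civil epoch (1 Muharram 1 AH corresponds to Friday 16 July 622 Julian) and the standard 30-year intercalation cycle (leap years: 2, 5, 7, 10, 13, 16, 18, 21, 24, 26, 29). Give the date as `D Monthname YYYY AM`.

Julian Day Number of the source date = 2340922.
Converting JDN 2340922 to the Hebrew calendar gives 23 Shevat 5457 AM.

23 Shevat 5457 AM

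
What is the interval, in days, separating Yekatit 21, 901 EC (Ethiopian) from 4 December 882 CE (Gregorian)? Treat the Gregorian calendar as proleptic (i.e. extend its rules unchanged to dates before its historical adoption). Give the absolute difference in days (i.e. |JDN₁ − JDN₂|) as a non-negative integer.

9574

JDN of the first date = 2053116.
JDN of the second date = 2043542.
|2043542 − 2053116| = 9574.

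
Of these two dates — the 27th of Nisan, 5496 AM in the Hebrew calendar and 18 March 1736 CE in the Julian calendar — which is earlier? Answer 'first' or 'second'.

second

First date → JDN 2355219; second date → JDN 2355209.
JDN 2355209 < JDN 2355219, so the second date is earlier.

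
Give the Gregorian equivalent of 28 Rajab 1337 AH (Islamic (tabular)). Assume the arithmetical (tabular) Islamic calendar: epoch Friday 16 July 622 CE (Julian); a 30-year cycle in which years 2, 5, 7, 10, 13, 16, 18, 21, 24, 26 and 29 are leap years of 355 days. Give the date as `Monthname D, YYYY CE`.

April 29, 1919 CE

Julian Day Number of the source date = 2422078.
Converting JDN 2422078 to the Gregorian calendar gives 29 April 1919 CE.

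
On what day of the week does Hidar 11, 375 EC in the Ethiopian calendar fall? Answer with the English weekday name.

Monday

This is JDN 1860894 (8 November 382 Gregorian).
1860894 ≡ 0 (mod 7); counting from Monday = 0 gives Monday.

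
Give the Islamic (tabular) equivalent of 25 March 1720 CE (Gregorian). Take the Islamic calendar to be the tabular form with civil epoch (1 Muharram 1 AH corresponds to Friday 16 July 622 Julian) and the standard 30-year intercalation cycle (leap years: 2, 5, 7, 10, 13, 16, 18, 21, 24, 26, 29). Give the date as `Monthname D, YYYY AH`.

Jumada al-Awwal 15, 1132 AH

Both dates share Julian Day Number 2349361; in the tabular Islamic calendar that is 15 Jumada al-Awwal 1132 AH.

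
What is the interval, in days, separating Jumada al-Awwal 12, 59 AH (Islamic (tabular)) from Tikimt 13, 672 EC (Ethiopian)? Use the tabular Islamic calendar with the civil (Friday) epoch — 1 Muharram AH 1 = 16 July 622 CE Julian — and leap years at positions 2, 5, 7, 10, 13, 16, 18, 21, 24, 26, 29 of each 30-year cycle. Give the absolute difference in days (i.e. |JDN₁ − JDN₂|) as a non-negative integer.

First date → JDN 1969122; second date → JDN 1969346.
The interval is |1969122 − 1969346| = 224 days.

224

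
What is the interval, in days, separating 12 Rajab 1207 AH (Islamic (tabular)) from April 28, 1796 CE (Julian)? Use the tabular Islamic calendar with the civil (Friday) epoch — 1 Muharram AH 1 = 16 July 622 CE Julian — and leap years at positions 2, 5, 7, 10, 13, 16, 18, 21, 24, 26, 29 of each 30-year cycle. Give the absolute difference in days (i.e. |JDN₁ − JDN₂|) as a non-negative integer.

JDN of the first date = 2375994.
JDN of the second date = 2377165.
|2377165 − 2375994| = 1171.

1171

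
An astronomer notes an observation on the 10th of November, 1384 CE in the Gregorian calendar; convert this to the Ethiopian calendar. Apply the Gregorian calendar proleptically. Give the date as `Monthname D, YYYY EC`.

Hidar 6, 1377 EC

Both dates share Julian Day Number 2226870; in the Ethiopian calendar that is 6 Hidar 1377 EC.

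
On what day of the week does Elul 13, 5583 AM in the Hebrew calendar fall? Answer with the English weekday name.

Wednesday

Equivalently 20 August 1823 Gregorian, JDN 2387128.
2387128 ≡ 2 (mod 7); counting from Monday = 0 gives Wednesday.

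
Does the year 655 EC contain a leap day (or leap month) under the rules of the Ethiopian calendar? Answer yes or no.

yes

655 mod 4 = 3; in the Ethiopian calendar a year is leap when year mod 4 = 3, so it is a leap year.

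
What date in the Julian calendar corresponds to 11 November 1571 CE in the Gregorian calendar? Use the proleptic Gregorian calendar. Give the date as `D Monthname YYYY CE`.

The Julian–Gregorian offset here is 10 days (Julian trailing).
11 November 1571 Gregorian − 10 days → 1 November 1571 Julian.

1 November 1571 CE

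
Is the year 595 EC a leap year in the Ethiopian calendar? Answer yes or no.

595 mod 4 = 3; in the Ethiopian calendar a year is leap when year mod 4 = 3, so it is a leap year.

yes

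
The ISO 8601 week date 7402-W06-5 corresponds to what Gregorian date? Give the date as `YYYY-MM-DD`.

7402-02-12

ISO week 1 of 7402 is the week containing the first Thursday of 7402.
Week 6, day 5 (Friday) lands on 7402-02-12.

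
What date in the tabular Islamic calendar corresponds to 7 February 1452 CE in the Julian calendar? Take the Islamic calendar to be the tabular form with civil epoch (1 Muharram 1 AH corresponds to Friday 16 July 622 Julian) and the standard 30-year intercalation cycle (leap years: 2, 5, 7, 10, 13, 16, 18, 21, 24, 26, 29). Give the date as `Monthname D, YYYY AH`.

Both dates share Julian Day Number 2251438; in the tabular Islamic calendar that is 16 Muharram 856 AH.

Muharram 16, 856 AH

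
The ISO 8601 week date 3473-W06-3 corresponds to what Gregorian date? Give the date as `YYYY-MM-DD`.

ISO week 1 of 3473 is the week containing the first Thursday of 3473.
Week 6, day 3 (Wednesday) lands on 3473-02-05.

3473-02-05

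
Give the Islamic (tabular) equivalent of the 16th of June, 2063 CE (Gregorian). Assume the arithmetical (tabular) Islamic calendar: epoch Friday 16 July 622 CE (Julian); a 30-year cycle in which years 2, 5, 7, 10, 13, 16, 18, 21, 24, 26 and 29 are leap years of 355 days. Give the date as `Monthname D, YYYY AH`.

Both dates share Julian Day Number 2474722; in the tabular Islamic calendar that is 19 Safar 1486 AH.

Safar 19, 1486 AH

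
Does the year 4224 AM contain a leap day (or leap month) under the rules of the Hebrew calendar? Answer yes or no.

Hebrew year 4224 is year 6 of its 19-year Metonic cycle; leap years are at positions 3, 6, 8, 11, 14, 17, 19, so it is a leap year (13 months).

yes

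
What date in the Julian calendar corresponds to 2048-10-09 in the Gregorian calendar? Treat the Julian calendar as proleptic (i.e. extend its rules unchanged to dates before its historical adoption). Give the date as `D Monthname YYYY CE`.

26 September 2048 CE

For dates in this range the Gregorian date is 13 days ahead of the Julian.
9 October 2048 Gregorian − 13 days → 26 September 2048 Julian.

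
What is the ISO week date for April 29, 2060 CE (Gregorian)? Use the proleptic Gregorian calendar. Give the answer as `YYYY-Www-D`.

2060-W18-4

The weekday is Thursday (ISO weekday 4).
That Thursday belongs to ISO week 18 of ISO year 2060.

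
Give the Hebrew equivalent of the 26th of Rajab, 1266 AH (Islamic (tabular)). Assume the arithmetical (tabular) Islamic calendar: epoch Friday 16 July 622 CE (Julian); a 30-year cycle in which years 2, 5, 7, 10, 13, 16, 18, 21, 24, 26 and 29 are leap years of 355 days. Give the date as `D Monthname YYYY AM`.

27 Sivan 5610 AM

Julian Day Number of the source date = 2396916.
Converting JDN 2396916 to the Hebrew calendar gives 27 Sivan 5610 AM.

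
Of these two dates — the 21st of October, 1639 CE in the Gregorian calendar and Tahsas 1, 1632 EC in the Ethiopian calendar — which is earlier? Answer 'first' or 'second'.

first

The two dates have Julian Day Numbers 2319986 and 2320034 respectively.
Since 2319986 < 2320034, the first date comes first.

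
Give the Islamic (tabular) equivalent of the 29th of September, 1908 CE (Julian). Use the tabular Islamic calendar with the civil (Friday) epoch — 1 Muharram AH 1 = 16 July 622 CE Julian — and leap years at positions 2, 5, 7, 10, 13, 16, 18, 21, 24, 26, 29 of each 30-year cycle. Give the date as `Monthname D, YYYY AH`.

Julian Day Number of the source date = 2418227.
Converting JDN 2418227 to the tabular Islamic calendar gives 16 Ramadan 1326 AH.

Ramadan 16, 1326 AH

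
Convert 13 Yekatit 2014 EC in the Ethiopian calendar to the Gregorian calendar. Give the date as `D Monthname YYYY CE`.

20 February 2022 CE

Julian Day Number of the source date = 2459631.
Converting JDN 2459631 to the Gregorian calendar gives 20 February 2022 CE.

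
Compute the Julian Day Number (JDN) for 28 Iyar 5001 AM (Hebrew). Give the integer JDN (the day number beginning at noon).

2174463

Equivalently 17 May 1241 (proleptic Gregorian).
JDN 2451545 is 1 January 2000 CE (Gregorian); the target day is −277082 days from there, so JDN = 2174463.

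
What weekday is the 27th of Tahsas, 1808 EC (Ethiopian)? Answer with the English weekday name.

In the Gregorian calendar this is 5 January 1816 (JDN 2384344).
2384344 ≡ 4 (mod 7); counting from Monday = 0 gives Friday.

Friday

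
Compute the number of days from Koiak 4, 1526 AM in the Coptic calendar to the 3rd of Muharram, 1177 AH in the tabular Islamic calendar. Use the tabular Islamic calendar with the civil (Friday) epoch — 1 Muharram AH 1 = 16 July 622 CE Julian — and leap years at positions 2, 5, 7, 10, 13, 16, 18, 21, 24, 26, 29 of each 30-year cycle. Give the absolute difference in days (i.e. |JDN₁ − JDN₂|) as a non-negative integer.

First date → JDN 2382129; second date → JDN 2365177.
The interval is |2382129 − 2365177| = 16952 days.

16952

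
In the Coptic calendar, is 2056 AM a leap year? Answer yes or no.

2056 mod 4 = 0; in the Coptic calendar a year is leap when year mod 4 = 3, so it is a common year.

no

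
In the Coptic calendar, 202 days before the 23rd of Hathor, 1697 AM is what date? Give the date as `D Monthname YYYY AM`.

6 Pashons 1696 AM

JDN of the 23rd of Hathor, 1697 AM = 2444576.
2444576 − 202 = 2444374.
JDN 2444374 in the Coptic calendar is 6 Pashons 1696 AM.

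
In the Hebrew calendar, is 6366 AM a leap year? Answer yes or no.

Hebrew year 6366 is year 1 of its 19-year Metonic cycle; leap years are at positions 3, 6, 8, 11, 14, 17, 19, so it is a common year (12 months).

no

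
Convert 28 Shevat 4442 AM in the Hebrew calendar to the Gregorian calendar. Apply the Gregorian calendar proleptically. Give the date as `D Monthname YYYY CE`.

Julian Day Number of the source date = 1970200.
Converting JDN 1970200 to the Gregorian calendar gives 14 February 682 CE.

14 February 682 CE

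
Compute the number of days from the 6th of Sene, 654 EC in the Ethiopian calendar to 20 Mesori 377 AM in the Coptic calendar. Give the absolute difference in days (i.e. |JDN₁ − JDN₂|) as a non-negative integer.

291

First date → JDN 1963004; second date → JDN 1962713.
The interval is |1963004 − 1962713| = 291 days.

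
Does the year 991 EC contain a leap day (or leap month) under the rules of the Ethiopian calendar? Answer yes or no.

991 mod 4 = 3; in the Ethiopian calendar a year is leap when year mod 4 = 3, so it is a leap year.

yes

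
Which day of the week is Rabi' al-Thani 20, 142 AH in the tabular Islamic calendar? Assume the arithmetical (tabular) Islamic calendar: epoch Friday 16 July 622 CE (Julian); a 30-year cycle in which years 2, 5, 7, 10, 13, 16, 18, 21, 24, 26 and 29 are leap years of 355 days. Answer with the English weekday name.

Monday

In the proleptic Gregorian calendar this is 24 August 759 (JDN 1998514).
Since JDN mod 7 = 0 (0 = Monday), the day is Monday.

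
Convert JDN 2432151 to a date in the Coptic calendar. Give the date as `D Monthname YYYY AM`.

17 Hathor 1663 AM

The Gregorian equivalent of JDN 2432151 is 26 November 1946.
In the Coptic calendar that day is 17 Hathor 1663 AM.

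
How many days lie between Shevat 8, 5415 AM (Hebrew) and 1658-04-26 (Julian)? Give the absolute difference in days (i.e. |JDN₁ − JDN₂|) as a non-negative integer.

JDN of the first date = 2325552.
JDN of the second date = 2326758.
|2326758 − 2325552| = 1206.

1206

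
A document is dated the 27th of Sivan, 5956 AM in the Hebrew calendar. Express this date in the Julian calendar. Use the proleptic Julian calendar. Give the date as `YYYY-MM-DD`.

Julian Day Number of the source date = 2523308.
Converting JDN 2523308 to the Julian calendar gives 10 June 2196 CE.

2196-06-10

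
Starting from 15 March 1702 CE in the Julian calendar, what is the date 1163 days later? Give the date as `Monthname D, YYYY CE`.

The starting date is JDN 2342787; 2342787 + 1163 = 2343950.
JDN 2343950 corresponds to May 21, 1705 CE.

May 21, 1705 CE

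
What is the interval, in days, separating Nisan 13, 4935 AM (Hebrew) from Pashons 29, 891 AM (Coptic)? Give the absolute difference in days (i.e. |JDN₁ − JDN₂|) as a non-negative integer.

First date → JDN 2150322; second date → JDN 2150370.
The interval is |2150322 − 2150370| = 48 days.

48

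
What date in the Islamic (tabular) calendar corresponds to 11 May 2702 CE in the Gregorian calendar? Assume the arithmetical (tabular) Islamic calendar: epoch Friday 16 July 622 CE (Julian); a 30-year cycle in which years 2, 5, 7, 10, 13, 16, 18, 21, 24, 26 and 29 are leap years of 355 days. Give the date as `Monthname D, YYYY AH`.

Sha'ban 21, 2144 AH

Julian Day Number of the source date = 2708075.
Converting JDN 2708075 to the tabular Islamic calendar gives 21 Sha'ban 2144 AH.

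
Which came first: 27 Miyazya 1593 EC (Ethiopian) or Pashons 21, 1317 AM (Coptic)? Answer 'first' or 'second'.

Converting both to JDN: 2305935 vs 2305959; the smaller is the first.

first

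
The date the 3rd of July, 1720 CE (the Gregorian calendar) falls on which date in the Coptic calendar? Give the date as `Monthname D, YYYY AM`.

Both dates share Julian Day Number 2349461; in the Coptic calendar that is 28 Paoni 1436 AM.

Paoni 28, 1436 AM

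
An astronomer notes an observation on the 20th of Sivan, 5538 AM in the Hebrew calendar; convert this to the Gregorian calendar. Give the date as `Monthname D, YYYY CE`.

June 15, 1778 CE

Both dates share Julian Day Number 2370627; in the Gregorian calendar that is 15 June 1778 CE.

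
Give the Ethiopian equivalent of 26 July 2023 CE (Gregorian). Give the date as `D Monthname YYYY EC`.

19 Hamle 2015 EC

Both dates share Julian Day Number 2460152; in the Ethiopian calendar that is 19 Hamle 2015 EC.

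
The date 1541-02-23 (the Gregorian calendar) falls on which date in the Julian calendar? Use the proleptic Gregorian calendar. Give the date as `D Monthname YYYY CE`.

13 February 1541 CE

The Julian–Gregorian offset here is 10 days (Julian trailing).
23 February 1541 Gregorian − 10 days → 13 February 1541 Julian.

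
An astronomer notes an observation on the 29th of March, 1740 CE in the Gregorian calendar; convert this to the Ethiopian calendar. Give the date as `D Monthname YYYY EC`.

22 Megabit 1732 EC

Julian Day Number of the source date = 2356670.
Converting JDN 2356670 to the Ethiopian calendar gives 22 Megabit 1732 EC.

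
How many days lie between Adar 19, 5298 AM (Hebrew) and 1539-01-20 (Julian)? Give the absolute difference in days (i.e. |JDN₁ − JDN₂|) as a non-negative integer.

335

JDN of the first date = 2282862.
JDN of the second date = 2283197.
|2283197 − 2282862| = 335.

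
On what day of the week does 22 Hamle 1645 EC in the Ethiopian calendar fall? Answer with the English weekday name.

Equivalently 26 July 1653 Gregorian, JDN 2325013.
2325013 ≡ 5 (mod 7); counting from Monday = 0 gives Saturday.

Saturday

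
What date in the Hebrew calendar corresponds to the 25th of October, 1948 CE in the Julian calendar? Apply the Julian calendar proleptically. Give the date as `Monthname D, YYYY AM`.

Cheshvan 5, 5709 AM

Julian Day Number of the source date = 2432863.
Converting JDN 2432863 to the Hebrew calendar gives 5 Cheshvan 5709 AM.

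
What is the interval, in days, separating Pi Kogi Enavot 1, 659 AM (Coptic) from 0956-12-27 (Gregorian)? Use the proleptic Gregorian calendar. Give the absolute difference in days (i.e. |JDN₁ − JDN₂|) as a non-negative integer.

4869

JDN of the first date = 2065724.
JDN of the second date = 2070593.
|2070593 − 2065724| = 4869.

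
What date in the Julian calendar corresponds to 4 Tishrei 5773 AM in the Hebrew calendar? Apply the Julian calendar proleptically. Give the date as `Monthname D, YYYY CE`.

September 7, 2012 CE

Julian Day Number of the source date = 2456191.
Converting JDN 2456191 to the Julian calendar gives 7 September 2012 CE.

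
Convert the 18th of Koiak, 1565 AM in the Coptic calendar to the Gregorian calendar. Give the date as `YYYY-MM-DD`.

1848-12-26

Julian Day Number of the source date = 2396388.
Converting JDN 2396388 to the Gregorian calendar gives 26 December 1848 CE.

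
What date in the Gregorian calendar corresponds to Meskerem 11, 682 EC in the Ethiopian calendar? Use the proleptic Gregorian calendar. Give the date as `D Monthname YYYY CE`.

11 September 689 CE

Julian Day Number of the source date = 1972966.
Converting JDN 1972966 to the Gregorian calendar gives 11 September 689 CE.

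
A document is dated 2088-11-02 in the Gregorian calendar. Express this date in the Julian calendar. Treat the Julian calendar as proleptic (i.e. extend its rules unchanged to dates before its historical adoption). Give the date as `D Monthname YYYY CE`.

20 October 2088 CE

The Julian–Gregorian offset here is 13 days (Julian trailing).
2 November 2088 Gregorian − 13 days → 20 October 2088 Julian.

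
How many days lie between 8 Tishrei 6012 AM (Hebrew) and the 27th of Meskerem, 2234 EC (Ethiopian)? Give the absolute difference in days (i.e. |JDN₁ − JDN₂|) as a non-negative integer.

3638

First date → JDN 2543488; second date → JDN 2539850.
The interval is |2543488 − 2539850| = 3638 days.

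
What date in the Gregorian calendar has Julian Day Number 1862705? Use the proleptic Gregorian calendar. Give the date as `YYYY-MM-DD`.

0387-10-24

JDN 2451545 is 1 Jan 2000; 1862705 is −588840 days from there.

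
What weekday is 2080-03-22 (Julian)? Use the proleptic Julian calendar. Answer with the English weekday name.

Thursday

This is JDN 2480859 (4 April 2080 Gregorian).
2480859 ≡ 3 (mod 7); counting from Monday = 0 gives Thursday.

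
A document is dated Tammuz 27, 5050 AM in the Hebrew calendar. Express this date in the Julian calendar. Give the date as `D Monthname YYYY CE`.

Julian Day Number of the source date = 2192418.
Converting JDN 2192418 to the Julian calendar gives 7 July 1290 CE.

7 July 1290 CE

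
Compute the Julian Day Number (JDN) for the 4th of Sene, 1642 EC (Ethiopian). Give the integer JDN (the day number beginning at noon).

In the Gregorian calendar the same day is 8 June 1650.
JDN 2400001 is 17 November 1858 CE (Gregorian), MJD 0; the target day is −76132 days from there, so JDN = 2323869.

2323869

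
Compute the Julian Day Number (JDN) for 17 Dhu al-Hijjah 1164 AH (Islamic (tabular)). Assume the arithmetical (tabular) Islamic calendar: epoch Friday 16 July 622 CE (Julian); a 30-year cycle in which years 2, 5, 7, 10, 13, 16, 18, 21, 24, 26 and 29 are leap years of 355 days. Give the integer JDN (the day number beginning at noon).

2360909

Equivalently 6 November 1751 (Gregorian).
JDN 2400001 is 17 November 1858 CE (Gregorian), MJD 0; the target day is −39092 days from there, so JDN = 2360909.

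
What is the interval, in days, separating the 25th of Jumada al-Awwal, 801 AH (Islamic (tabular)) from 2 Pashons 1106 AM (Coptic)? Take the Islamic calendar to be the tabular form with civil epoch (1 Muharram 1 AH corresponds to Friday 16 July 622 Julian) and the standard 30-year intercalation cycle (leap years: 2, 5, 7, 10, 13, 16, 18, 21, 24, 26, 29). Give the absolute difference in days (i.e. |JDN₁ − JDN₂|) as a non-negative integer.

3203

JDN of the first date = 2232075.
JDN of the second date = 2228872.
|2228872 − 2232075| = 3203.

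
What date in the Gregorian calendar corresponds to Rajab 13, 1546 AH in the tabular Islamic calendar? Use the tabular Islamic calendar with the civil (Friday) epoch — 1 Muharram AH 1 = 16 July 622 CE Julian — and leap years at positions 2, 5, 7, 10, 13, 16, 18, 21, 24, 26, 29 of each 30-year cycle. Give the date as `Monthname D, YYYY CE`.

January 21, 2122 CE

Both dates share Julian Day Number 2496125; in the Gregorian calendar that is 21 January 2122 CE.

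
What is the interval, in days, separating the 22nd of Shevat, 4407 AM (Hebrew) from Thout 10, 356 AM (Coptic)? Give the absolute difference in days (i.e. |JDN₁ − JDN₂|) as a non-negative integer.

First date → JDN 1957408; second date → JDN 1954703.
The interval is |1957408 − 1954703| = 2705 days.

2705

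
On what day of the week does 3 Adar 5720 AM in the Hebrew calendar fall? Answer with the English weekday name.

In the Gregorian calendar this is 2 March 1960 (JDN 2436996).
2436996 ≡ 2 (mod 7); counting from Monday = 0 gives Wednesday.

Wednesday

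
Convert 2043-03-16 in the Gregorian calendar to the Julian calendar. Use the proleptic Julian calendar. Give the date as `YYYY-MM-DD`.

2043-03-03

At this point the Julian calendar is 13 days behind the Gregorian.
16 March 2043 Gregorian − 13 days → 3 March 2043 Julian.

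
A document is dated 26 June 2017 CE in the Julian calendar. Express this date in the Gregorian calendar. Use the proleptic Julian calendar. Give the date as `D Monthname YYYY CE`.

At this point the Julian calendar is 13 days behind the Gregorian.
26 June 2017 Julian + 13 days → 9 July 2017 Gregorian.

9 July 2017 CE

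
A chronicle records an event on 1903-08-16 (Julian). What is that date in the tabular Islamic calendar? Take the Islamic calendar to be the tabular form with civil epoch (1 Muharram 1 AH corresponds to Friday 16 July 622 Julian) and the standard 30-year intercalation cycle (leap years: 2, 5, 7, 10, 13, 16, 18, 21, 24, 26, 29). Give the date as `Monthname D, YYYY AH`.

Julian Day Number of the source date = 2416356.
Converting JDN 2416356 to the tabular Islamic calendar gives 5 Jumada al-Thani 1321 AH.

Jumada al-Thani 5, 1321 AH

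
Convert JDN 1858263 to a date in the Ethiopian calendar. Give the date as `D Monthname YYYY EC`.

2 Pagume 367 EC

JDN 1858263 is 26 August 375 in the proleptic Gregorian calendar.
In the Ethiopian calendar that day is 2 Pagume 367 EC.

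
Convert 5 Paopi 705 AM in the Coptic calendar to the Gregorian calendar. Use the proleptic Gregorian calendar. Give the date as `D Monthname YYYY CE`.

7 October 988 CE

Both dates share Julian Day Number 2082200; in the Gregorian calendar that is 7 October 988 CE.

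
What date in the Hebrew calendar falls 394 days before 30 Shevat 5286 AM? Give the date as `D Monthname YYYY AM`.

JDN of 30 Shevat 5286 AM = 2278473.
2278473 − 394 = 2278079.
JDN 2278079 in the Hebrew calendar is 21 Shevat 5285 AM.

21 Shevat 5285 AM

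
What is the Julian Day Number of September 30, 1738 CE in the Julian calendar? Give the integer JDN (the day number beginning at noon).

In the Gregorian calendar the same day is 11 October 1738.
JDN 2299161 is 15 October 1582 CE (Gregorian); the target day is +56974 days from there, so JDN = 2356135.

2356135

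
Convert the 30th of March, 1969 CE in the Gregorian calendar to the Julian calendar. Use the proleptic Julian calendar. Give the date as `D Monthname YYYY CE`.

17 March 1969 CE

At this point the Julian calendar is 13 days behind the Gregorian.
30 March 1969 Gregorian − 13 days → 17 March 1969 Julian.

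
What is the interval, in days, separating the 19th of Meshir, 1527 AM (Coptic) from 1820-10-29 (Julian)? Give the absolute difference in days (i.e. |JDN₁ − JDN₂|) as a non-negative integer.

3546

JDN of the first date = 2382569.
JDN of the second date = 2386115.
|2386115 − 2382569| = 3546.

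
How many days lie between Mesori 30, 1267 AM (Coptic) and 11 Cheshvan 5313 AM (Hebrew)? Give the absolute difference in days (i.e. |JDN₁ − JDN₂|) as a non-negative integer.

JDN of the first date = 2287795.
JDN of the second date = 2288228.
|2288228 − 2287795| = 433.

433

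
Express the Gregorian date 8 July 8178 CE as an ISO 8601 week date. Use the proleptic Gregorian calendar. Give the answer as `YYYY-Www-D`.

The weekday is Wednesday (ISO weekday 3).
That Wednesday belongs to ISO week 28 of ISO year 8178.

8178-W28-3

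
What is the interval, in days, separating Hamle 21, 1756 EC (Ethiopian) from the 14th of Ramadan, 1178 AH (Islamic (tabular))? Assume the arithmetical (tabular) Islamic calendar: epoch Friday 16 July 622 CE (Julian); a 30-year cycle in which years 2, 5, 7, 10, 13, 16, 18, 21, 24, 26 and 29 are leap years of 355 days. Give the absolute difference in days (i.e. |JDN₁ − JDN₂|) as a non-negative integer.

JDN of the first date = 2365555.
JDN of the second date = 2365779.
|2365779 − 2365555| = 224.

224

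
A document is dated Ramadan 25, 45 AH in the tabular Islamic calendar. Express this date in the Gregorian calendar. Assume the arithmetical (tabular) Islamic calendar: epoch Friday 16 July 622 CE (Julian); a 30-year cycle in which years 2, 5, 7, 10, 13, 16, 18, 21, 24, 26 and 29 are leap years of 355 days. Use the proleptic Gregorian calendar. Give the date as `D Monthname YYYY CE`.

12 December 665 CE

Both dates share Julian Day Number 1964292; in the Gregorian calendar that is 12 December 665 CE.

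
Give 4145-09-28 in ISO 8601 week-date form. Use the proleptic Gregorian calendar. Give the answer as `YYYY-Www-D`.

The weekday is Tuesday (ISO weekday 2).
That Tuesday belongs to ISO week 39 of ISO year 4145.

4145-W39-2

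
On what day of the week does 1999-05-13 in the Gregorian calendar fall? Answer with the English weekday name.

Since JDN mod 7 = 3 (0 = Monday), the day is Thursday.

Thursday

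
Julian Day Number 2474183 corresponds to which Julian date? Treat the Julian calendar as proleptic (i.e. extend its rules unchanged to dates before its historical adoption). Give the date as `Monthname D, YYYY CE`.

JDN 2474183 is 24 December 2061 in the Gregorian calendar.
In the Julian calendar that day is December 11, 2061 CE.

December 11, 2061 CE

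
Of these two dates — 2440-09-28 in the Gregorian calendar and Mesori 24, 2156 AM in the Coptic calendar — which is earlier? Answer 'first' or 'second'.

second

First date → JDN 2612523; second date → JDN 2612497.
JDN 2612497 < JDN 2612523, so the second date is earlier.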